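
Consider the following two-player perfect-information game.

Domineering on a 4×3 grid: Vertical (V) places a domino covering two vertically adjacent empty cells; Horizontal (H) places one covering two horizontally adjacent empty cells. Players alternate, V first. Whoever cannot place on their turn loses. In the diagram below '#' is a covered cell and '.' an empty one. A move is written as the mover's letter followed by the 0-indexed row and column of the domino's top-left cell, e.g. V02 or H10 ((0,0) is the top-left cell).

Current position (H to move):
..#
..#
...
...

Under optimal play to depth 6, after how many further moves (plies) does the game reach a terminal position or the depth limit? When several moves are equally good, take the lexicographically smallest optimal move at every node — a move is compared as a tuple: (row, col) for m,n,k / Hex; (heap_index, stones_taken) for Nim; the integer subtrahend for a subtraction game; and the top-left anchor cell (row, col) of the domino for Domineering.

PV length from [..#/..#/.../...]: 4 plies

ply 1, H at ..#/..#/.../... | H00=-1→###/..#/.../...*; H10=-1→..#/###/.../...; H20=-1→..#/..#/##./...; H21=-1→..#/..#/.##/...; H30=-1→..#/..#/.../##.; H31=-1→..#/..#/.../.##
ply 2, V at ###/..#/.../... | V10=-1→###/#.#/#../...; V11=+1→###/.##/.#./...*; V20=-1→###/..#/#../#..; V21=+1→###/..#/.#./.#.; V22=-1→###/..#/..#/..#
ply 3, H at ###/.##/.#./... | H30=-1→###/.##/.#./##.*; H31=-1→###/.##/.#./.##
ply 4, V at ###/.##/.#./##. | V10=+1→###/###/##./##.*; V22=+1→###/.##/.##/###
ply 5: ###/###/##./##. is terminal -1 (H); from ..#/..#/.../... depth 6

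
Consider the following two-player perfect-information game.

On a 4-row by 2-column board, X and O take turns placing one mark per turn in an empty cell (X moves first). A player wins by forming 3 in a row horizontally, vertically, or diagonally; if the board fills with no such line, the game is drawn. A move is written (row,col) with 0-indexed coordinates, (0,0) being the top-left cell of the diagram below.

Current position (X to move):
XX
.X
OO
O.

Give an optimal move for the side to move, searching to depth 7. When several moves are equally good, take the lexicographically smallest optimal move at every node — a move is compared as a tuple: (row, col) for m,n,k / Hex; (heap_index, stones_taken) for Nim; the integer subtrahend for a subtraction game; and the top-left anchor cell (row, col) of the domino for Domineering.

X's best at [XX/.X/OO/O.]: (1,0)

p1 X@[XX/.X/OO/O.]: (1,0)[XX/XX/OO/O.]+0* (3,1)[XX/.X/OO/OX]-1
p2 O@[XX/XX/OO/O.]: (3,1)[XX/XX/OO/OO]+0*
p3 X@[XX/XX/OO/OO] terminal +0; root [XX/.X/OO/O.] d7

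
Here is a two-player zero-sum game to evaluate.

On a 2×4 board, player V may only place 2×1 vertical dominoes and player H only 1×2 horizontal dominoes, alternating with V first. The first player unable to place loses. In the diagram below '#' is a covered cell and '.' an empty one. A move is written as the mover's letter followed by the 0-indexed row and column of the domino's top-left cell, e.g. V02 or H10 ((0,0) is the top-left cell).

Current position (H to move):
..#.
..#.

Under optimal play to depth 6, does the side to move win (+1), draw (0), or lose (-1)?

value(..#./..#., H) = +1

[..#./..#.] H move#1: H00:+1/###./..#.*, H10:+1/..#./###.
[###./..#.] V move#2: V03:-1/####/..##*
[####/..##] H move#3: H10:+1/####/####*
[####/####] end (terminal -1, V#4); searched ..#./..#. to 6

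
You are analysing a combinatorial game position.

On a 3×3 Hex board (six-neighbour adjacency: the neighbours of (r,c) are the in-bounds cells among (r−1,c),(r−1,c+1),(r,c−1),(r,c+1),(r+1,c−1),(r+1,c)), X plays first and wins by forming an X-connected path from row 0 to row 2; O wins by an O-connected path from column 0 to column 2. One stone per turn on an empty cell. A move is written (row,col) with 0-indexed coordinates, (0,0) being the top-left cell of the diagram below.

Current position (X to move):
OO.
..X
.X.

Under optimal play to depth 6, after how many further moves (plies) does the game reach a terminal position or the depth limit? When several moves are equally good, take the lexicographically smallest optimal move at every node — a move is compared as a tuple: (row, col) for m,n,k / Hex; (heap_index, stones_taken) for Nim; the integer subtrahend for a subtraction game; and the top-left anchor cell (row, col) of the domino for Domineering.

p1 X@[OO./..X/.X.]: (0,2)[OOX/..X/.X.]+1* (1,0)[OO./X.X/.X.]-1 (1,1)[OO./.XX/.X.]-1 (2,0)[OO./..X/XX.]-1 (2,2)[OO./..X/.XX]-1
p2 O@[OOX/..X/.X.] terminal -1; root [OO./..X/.X.] d6

PV length from [OO./..X/.X.]: 1 ply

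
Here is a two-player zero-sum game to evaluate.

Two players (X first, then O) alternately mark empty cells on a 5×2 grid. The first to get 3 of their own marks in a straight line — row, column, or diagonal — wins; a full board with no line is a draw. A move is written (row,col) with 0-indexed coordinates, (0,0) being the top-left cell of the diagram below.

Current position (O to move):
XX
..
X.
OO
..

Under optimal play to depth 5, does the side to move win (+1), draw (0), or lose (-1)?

[XX/../X./OO/..] O move#1: (1,0):+0/XX/O./X./OO/..*, (1,1):-1/XX/.O/X./OO/.., (2,1):-1/XX/../XO/OO/.., (4,0):-1/XX/../X./OO/O., (4,1):-1/XX/../X./OO/.O
[XX/O./X./OO/..] X move#2: (1,1):+0/XX/OX/X./OO/..*, (2,1):+0/XX/O./XX/OO/.., (4,0):-1/XX/O./X./OO/X., (4,1):+0/XX/O./X./OO/.X
[XX/OX/X./OO/..] O move#3: (2,1):+0/XX/OX/XO/OO/..*, (4,0):-1/XX/OX/X./OO/O., (4,1):-1/XX/OX/X./OO/.O
[XX/OX/XO/OO/..] X move#4: (4,0):-1/XX/OX/XO/OO/X., (4,1):+0/XX/OX/XO/OO/.X*
[XX/OX/XO/OO/.X] O move#5: (4,0):+0/XX/OX/XO/OO/OX*
[XX/OX/XO/OO/OX] end (terminal +0, X#6); searched XX/../X./OO/.. to 5

value(XX/../X./OO/.., O) = 0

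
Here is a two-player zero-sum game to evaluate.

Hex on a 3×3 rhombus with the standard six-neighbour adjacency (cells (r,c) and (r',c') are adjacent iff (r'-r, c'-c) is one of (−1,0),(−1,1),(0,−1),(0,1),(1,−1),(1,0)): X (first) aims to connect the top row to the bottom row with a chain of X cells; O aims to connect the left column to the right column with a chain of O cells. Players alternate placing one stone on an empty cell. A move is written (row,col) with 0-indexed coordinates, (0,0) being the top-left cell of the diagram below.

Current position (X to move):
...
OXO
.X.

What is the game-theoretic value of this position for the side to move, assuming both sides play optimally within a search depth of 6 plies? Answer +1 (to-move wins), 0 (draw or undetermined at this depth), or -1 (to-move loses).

value(.../OXO/.X., X) = +1

[.../OXO/.X.] X move#1: (0,0):+1/X../OXO/.X.*, (0,1):+1/.X./OXO/.X., (0,2):+1/..X/OXO/.X., (2,0):+1/.../OXO/XX., (2,2):+1/.../OXO/.XX
[X../OXO/.X.] O move#2: (0,1):-1/XO./OXO/.X.*, (0,2):-1/X.O/OXO/.X., (2,0):-1/X../OXO/OX., (2,2):-1/X../OXO/.XO
[XO./OXO/.X.] X move#3: (0,2):+1/XOX/OXO/.X.*, (2,0):-1/XO./OXO/XX., (2,2):-1/XO./OXO/.XX
[XOX/OXO/.X.] end (terminal -1, O#4); searched .../OXO/.X. to 6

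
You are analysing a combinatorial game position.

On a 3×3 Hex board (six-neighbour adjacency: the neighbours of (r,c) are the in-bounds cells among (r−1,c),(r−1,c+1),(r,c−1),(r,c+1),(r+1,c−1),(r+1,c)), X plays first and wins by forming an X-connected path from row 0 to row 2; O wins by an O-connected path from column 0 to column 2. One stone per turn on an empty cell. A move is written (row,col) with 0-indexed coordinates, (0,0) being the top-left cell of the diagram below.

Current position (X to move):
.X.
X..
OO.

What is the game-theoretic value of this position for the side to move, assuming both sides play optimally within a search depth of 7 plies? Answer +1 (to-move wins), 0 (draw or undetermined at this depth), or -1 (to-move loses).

value(.X./X../OO., X) = -1

p1 X@[.X./X../OO.]: (0,0)[XX./X../OO.]-1* (0,2)[.XX/X../OO.]-1 (1,1)[.X./XX./OO.]-1 (1,2)[.X./X.X/OO.]-1 (2,2)[.X./X../OOX]-1
p2 O@[XX./X../OO.]: (0,2)[XXO/X../OO.]+1* (1,1)[XX./XO./OO.]+1 (1,2)[XX./X.O/OO.]+1 (2,2)[XX./X../OOO]+1
p3 X@[XXO/X../OO.]: (1,1)[XXO/XX./OO.]-1* (1,2)[XXO/X.X/OO.]-1 (2,2)[XXO/X../OOX]-1
p4 O@[XXO/XX./OO.]: (1,2)[XXO/XXO/OO.]+1* (2,2)[XXO/XX./OOO]+1
p5 X@[XXO/XXO/OO.] terminal -1; root [.X./X../OO.] d7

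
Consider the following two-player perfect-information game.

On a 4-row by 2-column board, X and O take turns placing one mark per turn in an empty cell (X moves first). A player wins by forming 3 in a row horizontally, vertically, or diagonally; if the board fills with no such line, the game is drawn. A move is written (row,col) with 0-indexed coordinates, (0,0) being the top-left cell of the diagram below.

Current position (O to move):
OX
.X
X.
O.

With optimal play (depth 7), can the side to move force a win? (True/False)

[OX/.X/X./O.] O move#1: (1,0):-1/OX/OX/X./O., (2,1):+0/OX/.X/XO/O.*, (3,1):-1/OX/.X/X./OO
[OX/.X/XO/O.] X move#2: (1,0):+0/OX/XX/XO/O.*, (3,1):+0/OX/.X/XO/OX
[OX/XX/XO/O.] O move#3: (3,1):+0/OX/XX/XO/OO*
[OX/XX/XO/OO] end (terminal +0, X#4); searched OX/.X/X./O. to 7

O winning at [OX/.X/X./O.]: False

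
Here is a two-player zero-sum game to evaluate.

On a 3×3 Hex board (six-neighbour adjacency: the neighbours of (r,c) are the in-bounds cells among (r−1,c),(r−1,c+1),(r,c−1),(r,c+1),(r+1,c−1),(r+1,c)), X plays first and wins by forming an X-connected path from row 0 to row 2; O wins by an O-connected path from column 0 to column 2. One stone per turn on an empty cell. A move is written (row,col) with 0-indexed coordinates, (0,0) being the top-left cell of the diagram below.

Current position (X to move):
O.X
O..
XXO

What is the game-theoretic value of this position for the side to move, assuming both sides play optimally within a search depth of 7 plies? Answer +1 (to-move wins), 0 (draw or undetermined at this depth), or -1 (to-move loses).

ply 1, X at O.X/O../XXO | (0,1)=+1→OXX/O../XXO*; (1,1)=+1→O.X/OX./XXO; (1,2)=+1→O.X/O.X/XXO
ply 2, O at OXX/O../XXO | (1,1)=-1→OXX/OO./XXO*; (1,2)=-1→OXX/O.O/XXO
ply 3, X at OXX/OO./XXO | (1,2)=+1→OXX/OOX/XXO*
ply 4: OXX/OOX/XXO is terminal -1 (O); from O.X/O../XXO depth 7

value(O.X/O../XXO, X) = +1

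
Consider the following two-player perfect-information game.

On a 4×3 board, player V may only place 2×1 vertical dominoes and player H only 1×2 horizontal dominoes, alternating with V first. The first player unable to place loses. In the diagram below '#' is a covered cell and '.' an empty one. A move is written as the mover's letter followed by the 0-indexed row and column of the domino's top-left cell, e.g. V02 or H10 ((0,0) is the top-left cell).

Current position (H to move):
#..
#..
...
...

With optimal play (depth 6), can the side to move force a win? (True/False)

H winning at [#../#../.../...]: False

p1 H@[#../#../.../...]: H01[###/#../.../...]-1* H11[#../###/.../...]-1 H20[#../#../##./...]-1 H21[#../#../.##/...]-1 H30[#../#../.../##.]-1 H31[#../#../.../.##]-1
p2 V@[###/#../.../...]: V11[###/##./.#./...]+1* V12[###/#.#/..#/...]-1 V20[###/#../#../#..]-1 V21[###/#../.#./.#.]+1 V22[###/#../..#/..#]-1
p3 H@[###/##./.#./...]: H30[###/##./.#./##.]-1* H31[###/##./.#./.##]-1
p4 V@[###/##./.#./##.]: V12[###/###/.##/##.]+1* V22[###/##./.##/###]+1
p5 H@[###/###/.##/##.] terminal -1; root [#../#../.../...] d6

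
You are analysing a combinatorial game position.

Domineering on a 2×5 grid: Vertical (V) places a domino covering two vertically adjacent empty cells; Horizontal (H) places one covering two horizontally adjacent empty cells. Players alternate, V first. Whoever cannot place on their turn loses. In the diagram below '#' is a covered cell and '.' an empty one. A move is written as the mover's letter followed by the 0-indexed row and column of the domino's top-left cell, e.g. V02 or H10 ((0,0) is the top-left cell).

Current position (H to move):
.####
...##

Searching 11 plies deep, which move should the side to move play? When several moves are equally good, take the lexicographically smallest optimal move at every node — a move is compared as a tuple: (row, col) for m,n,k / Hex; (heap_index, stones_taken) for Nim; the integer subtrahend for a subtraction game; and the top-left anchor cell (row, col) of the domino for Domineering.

ply 1, H at .####/...## | H10=+1→.####/##.##*; H11=-1→.####/.####
ply 2: .####/##.## is terminal -1 (V); from .####/...## depth 11

H's best at [.####/...##]: H10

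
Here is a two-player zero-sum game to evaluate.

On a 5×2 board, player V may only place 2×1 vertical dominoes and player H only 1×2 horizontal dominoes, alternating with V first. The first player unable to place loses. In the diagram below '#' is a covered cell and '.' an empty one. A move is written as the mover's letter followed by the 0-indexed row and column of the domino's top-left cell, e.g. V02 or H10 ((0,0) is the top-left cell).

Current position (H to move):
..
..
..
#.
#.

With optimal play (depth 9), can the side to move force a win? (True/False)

[../../../#./#.] H move#1: H00:-1/##/../../#./#., H10:+1/../##/../#./#.*, H20:-1/../../##/#./#.
[../##/../#./#.] V move#2: V21:-1/../##/.#/##/#.*, V31:-1/../##/../##/##
[../##/.#/##/#.] H move#3: H00:+1/##/##/.#/##/#.*
[##/##/.#/##/#.] end (terminal -1, V#4); searched ../../../#./#. to 9

H winning at [../../../#./#.]: True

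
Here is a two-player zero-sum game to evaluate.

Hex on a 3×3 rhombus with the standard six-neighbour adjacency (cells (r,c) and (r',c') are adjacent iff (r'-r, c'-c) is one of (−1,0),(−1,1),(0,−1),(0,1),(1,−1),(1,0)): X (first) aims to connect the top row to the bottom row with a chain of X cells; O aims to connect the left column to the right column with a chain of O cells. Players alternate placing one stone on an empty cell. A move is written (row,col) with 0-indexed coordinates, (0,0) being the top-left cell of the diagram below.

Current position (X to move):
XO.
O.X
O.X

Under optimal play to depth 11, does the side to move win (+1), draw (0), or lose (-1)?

ply 1, X at XO./O.X/O.X | (0,2)=+1→XOX/O.X/O.X*; (1,1)=-1→XO./OXX/O.X; (2,1)=-1→XO./O.X/OXX
ply 2: XOX/O.X/O.X is terminal -1 (O); from XO./O.X/O.X depth 11

value(XO./O.X/O.X, X) = +1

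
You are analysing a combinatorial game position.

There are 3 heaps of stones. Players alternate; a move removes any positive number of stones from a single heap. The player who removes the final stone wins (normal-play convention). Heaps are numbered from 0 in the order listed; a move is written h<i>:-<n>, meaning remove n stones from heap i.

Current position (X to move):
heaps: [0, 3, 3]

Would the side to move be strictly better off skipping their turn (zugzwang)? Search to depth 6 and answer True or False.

ply 1, X at (0,3,3) | h1:-1=-1→(0,2,3)*; h1:-2=-1→(0,1,3); h1:-3=-1→(0,0,3); h2:-1=-1→(0,3,2); h2:-2=-1→(0,3,1); h2:-3=-1→(0,3,0)
ply 2, O at (0,2,3) | h1:-1=-1→(0,1,3); h1:-2=-1→(0,0,3); h2:-1=+1→(0,2,2)*; h2:-2=-1→(0,2,1); h2:-3=-1→(0,2,0)
ply 3, X at (0,2,2) | h1:-1=-1→(0,1,2)*; h1:-2=-1→(0,0,2); h2:-1=-1→(0,2,1); h2:-2=-1→(0,2,0)
ply 4, O at (0,1,2) | h1:-1=-1→(0,0,2); h2:-1=+1→(0,1,1)*; h2:-2=-1→(0,1,0)
ply 5, X at (0,1,1) | h1:-1=-1→(0,0,1)*; h2:-1=-1→(0,1,0)
ply 6, O at (0,0,1) | h2:-1=+1→(0,0,0)*
ply 7: (0,0,0) is terminal -1 (X); from (0,3,3) depth 6
suppose X passes — search the same position with O to move:
pass> ply 1, O at (0,3,3) | h1:-1=-1→(0,2,3)*; h1:-2=-1→(0,1,3); h1:-3=-1→(0,0,3); h2:-1=-1→(0,3,2); h2:-2=-1→(0,3,1); h2:-3=-1→(0,3,0)
pass> ply 2, X at (0,2,3) | h1:-1=-1→(0,1,3); h1:-2=-1→(0,0,3); h2:-1=+1→(0,2,2)*; h2:-2=-1→(0,2,1); h2:-3=-1→(0,2,0)
pass> ply 3, O at (0,2,2) | h1:-1=-1→(0,1,2)*; h1:-2=-1→(0,0,2); h2:-1=-1→(0,2,1); h2:-2=-1→(0,2,0)
pass> ply 4, X at (0,1,2) | h1:-1=-1→(0,0,2); h2:-1=+1→(0,1,1)*; h2:-2=-1→(0,1,0)
pass> ply 5, O at (0,1,1) | h1:-1=-1→(0,0,1)*; h2:-1=-1→(0,1,0)
pass> ply 6, X at (0,0,1) | h2:-1=+1→(0,0,0)*
pass> ply 7: (0,0,0) is terminal -1 (O); from (0,3,3) depth 6
for X: play -1, pass +1

zugzwang((0,3,3), X) = True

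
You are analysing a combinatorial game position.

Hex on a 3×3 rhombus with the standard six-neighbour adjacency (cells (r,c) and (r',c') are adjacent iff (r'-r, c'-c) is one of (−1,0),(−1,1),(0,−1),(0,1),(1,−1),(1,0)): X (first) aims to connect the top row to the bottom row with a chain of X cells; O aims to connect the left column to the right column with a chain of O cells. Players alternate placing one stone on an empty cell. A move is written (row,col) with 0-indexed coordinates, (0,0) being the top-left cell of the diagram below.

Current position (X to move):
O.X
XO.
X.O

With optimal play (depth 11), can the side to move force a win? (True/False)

ply 1, X at O.X/XO./X.O | (0,1)=+1→OXX/XO./X.O*; (1,2)=+1→O.X/XOX/X.O; (2,1)=+1→O.X/XO./XXO
ply 2: OXX/XO./X.O is terminal -1 (O); from O.X/XO./X.O depth 11

X winning at [O.X/XO./X.O]: True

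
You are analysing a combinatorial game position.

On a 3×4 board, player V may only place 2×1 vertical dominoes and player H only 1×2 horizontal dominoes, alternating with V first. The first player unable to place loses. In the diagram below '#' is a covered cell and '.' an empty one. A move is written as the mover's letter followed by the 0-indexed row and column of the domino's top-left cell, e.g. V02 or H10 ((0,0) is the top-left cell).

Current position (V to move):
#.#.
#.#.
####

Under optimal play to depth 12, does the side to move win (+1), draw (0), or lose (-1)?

value(#.#./#.#./####, V) = +1

p1 V@[#.#./#.#./####]: V01[###./###./####]+1* V03[#.##/#.##/####]+1
p2 H@[###./###./####] terminal -1; root [#.#./#.#./####] d12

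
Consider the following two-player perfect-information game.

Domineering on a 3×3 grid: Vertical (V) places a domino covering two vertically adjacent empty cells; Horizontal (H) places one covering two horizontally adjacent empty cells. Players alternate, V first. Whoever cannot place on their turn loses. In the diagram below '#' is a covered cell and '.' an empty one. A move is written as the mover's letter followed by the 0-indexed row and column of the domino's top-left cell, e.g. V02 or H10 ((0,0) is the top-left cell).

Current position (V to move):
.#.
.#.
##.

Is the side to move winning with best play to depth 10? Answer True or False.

p1 V@[.#./.#./##.]: V00[##./##./##.]+1* V02[.##/.##/##.]+1 V12[.#./.##/###]+1
p2 H@[##./##./##.] terminal -1; root [.#./.#./##.] d10

V winning at [.#./.#./##.]: True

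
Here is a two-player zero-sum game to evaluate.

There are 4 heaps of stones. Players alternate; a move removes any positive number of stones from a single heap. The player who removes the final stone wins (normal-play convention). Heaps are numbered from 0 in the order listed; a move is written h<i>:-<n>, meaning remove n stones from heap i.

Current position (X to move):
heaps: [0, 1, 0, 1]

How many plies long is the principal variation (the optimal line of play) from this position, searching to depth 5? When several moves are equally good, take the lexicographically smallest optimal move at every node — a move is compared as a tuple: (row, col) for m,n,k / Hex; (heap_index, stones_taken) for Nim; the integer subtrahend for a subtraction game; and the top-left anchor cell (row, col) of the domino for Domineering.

PV length from [(0,1,0,1)]: 2 plies

p1 X@[(0,1,0,1)]: h1:-1[(0,0,0,1)]-1* h3:-1[(0,1,0,0)]-1
p2 O@[(0,0,0,1)]: h3:-1[(0,0,0,0)]+1*
p3 X@[(0,0,0,0)] terminal -1; root [(0,1,0,1)] d5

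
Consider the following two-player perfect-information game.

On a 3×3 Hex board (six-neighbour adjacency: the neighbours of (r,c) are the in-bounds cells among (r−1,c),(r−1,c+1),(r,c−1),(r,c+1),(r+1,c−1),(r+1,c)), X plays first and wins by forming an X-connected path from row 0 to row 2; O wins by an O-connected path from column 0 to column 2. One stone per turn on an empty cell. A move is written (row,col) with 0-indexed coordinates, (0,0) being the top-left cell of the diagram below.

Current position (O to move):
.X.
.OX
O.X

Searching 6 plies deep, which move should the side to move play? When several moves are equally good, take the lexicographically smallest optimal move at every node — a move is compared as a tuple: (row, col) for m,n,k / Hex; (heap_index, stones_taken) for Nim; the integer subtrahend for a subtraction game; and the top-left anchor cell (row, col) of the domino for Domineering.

[.X./.OX/O.X] O move#1: (0,0):-1/OX./.OX/O.X, (0,2):+1/.XO/.OX/O.X*, (1,0):-1/.X./OOX/O.X, (2,1):-1/.X./.OX/OOX
[.XO/.OX/O.X] end (terminal -1, X#2); searched .X./.OX/O.X to 6

O's best at [.X./.OX/O.X]: (0,2)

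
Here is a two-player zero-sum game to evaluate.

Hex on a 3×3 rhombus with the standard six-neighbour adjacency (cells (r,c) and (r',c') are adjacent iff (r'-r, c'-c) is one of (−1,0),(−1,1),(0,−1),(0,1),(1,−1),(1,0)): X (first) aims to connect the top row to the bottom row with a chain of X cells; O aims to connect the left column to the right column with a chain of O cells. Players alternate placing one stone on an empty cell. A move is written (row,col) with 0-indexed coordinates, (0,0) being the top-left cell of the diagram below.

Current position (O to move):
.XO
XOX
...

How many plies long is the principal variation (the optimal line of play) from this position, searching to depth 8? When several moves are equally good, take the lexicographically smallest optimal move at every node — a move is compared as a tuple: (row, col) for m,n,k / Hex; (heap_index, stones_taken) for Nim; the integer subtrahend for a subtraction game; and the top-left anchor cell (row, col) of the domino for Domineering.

PV length from [.XO/XOX/...]: 1 ply

ply 1, O at .XO/XOX/... | (0,0)=-1→OXO/XOX/...; (2,0)=+1→.XO/XOX/O..*; (2,1)=-1→.XO/XOX/.O.; (2,2)=-1→.XO/XOX/..O
ply 2: .XO/XOX/O.. is terminal -1 (X); from .XO/XOX/... depth 8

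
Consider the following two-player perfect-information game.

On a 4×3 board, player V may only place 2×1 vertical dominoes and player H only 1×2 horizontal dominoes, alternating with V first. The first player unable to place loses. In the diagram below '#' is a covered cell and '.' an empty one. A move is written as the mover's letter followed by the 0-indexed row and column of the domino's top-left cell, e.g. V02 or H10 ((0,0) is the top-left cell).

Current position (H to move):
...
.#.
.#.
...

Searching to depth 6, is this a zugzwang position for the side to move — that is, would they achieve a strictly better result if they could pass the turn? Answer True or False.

ply 1, H at .../.#./.#./... | H00=-1→##./.#./.#./...*; H01=-1→.##/.#./.#./...; H30=-1→.../.#./.#./##.; H31=-1→.../.#./.#./.##
ply 2, V at ##./.#./.#./... | V02=+1→###/.##/.#./...*; V10=+1→##./##./##./...; V12=+1→##./.##/.##/...; V20=+1→##./.#./##./#..; V22=+1→##./.#./.##/..#
ply 3, H at ###/.##/.#./... | H30=-1→###/.##/.#./##.*; H31=-1→###/.##/.#./.##
ply 4, V at ###/.##/.#./##. | V10=+1→###/###/##./##.*; V22=+1→###/.##/.##/###
ply 5: ###/###/##./##. is terminal -1 (H); from .../.#./.#./... depth 6
if H skipped the turn, V would face:
~ ply 1, V at .../.#./.#./... | V00=+1→#../##./.#./...*; V02=+1→..#/.##/.#./...; V10=-1→.../##./##./...; V12=-1→.../.##/.##/...; V20=+1→.../.#./##./#..; V22=+1→.../.#./.##/..#
~ ply 2, H at #../##./.#./... | H01=-1→###/##./.#./...*; H30=-1→#../##./.#./##.; H31=-1→#../##./.#./.##
~ ply 3, V at ###/##./.#./... | V12=-1→###/###/.##/...; V20=+1→###/##./##./#..*; V22=-1→###/##./.##/..#
~ ply 4, H at ###/##./##./#.. | H31=-1→###/##./##./###*
~ ply 5, V at ###/##./##./### | V12=+1→###/###/###/###*
~ ply 6: ###/###/###/### is terminal -1 (H); from .../.#./.#./... depth 6
compare (H): move=-1 vs pass=-1

zugzwang(.../.#./.#./..., H) = False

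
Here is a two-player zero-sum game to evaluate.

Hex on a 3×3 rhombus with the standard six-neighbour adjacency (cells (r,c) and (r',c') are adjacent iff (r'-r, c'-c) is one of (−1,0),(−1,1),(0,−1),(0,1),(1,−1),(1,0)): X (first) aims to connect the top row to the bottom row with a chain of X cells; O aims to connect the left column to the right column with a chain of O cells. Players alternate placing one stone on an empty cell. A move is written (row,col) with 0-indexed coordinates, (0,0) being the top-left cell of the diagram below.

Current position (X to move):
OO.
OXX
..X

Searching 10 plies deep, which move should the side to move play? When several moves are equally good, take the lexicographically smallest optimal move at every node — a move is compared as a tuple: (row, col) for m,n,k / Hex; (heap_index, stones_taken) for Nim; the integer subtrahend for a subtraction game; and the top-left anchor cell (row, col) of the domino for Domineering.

p1 X@[OO./OXX/..X]: (0,2)[OOX/OXX/..X]+1* (2,0)[OO./OXX/X.X]-1 (2,1)[OO./OXX/.XX]-1
p2 O@[OOX/OXX/..X] terminal -1; root [OO./OXX/..X] d10

X's best at [OO./OXX/..X]: (0,2)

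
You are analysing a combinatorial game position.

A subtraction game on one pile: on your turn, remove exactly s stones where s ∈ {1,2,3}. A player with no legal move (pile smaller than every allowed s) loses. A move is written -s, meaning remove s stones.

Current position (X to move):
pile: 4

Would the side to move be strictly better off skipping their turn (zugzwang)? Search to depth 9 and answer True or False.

zugzwang(4, X) = True

p1 X@[4]: -1[3]-1* -2[2]-1 -3[1]-1
p2 O@[3]: -1[2]-1 -2[1]-1 -3[0]+1*
p3 X@[0] terminal -1; root [4] d9
if X skipped the turn, O would face:
~ p1 O@[4]: -1[3]-1* -2[2]-1 -3[1]-1
~ p2 X@[3]: -1[2]-1 -2[1]-1 -3[0]+1*
~ p3 O@[0] terminal -1; root [4] d9
compare (X): move=-1 vs pass=+1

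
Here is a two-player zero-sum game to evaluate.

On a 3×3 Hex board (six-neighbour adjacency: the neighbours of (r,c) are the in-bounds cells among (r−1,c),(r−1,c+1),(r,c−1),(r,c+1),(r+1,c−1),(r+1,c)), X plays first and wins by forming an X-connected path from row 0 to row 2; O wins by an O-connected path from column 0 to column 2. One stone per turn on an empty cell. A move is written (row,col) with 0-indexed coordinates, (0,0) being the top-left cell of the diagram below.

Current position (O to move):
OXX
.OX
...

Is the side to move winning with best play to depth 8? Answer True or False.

O winning at [OXX/.OX/...]: False

[OXX/.OX/...] O move#1: (1,0):-1/OXX/OOX/...*, (2,0):-1/OXX/.OX/O.., (2,1):-1/OXX/.OX/.O., (2,2):-1/OXX/.OX/..O
[OXX/OOX/...] X move#2: (2,0):+1/OXX/OOX/X..*, (2,1):+1/OXX/OOX/.X., (2,2):+1/OXX/OOX/..X
[OXX/OOX/X..] O move#3: (2,1):-1/OXX/OOX/XO.*, (2,2):-1/OXX/OOX/X.O
[OXX/OOX/XO.] X move#4: (2,2):+1/OXX/OOX/XOX*
[OXX/OOX/XOX] end (terminal -1, O#5); searched OXX/.OX/... to 8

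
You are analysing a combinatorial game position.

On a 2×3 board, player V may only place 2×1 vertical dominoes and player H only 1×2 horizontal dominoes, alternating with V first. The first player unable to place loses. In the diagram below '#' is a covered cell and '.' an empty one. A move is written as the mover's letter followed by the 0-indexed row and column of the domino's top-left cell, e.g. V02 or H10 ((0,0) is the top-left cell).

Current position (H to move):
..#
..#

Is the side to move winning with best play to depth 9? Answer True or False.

H winning at [..#/..#]: True

ply 1, H at ..#/..# | H00=+1→###/..#*; H10=+1→..#/###
ply 2: ###/..# is terminal -1 (V); from ..#/..# depth 9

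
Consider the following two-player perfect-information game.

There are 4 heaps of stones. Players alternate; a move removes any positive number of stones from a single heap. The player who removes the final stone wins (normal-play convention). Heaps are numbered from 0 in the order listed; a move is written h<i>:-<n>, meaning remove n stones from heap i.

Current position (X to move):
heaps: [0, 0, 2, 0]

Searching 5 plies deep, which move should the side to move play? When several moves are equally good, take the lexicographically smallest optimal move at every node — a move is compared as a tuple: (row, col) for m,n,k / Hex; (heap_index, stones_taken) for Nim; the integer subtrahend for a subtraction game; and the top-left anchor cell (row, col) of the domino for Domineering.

X's best at [(0,0,2,0)]: h2:-2

p1 X@[(0,0,2,0)]: h2:-1[(0,0,1,0)]-1 h2:-2[(0,0,0,0)]+1*
p2 O@[(0,0,0,0)] terminal -1; root [(0,0,2,0)] d5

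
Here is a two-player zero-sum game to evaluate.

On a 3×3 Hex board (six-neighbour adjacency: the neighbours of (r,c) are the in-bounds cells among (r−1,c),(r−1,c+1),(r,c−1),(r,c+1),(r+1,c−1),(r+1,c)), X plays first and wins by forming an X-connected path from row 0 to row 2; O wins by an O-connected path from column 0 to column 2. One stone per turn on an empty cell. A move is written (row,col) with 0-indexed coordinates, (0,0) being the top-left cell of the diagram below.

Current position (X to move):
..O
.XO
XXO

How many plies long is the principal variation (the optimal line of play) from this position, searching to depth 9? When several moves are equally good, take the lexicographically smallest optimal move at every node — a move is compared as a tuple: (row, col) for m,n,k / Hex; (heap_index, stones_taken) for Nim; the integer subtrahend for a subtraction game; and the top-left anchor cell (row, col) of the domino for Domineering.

[..O/.XO/XXO] X move#1: (0,0):+1/X.O/.XO/XXO*, (0,1):+1/.XO/.XO/XXO, (1,0):+1/..O/XXO/XXO
[X.O/.XO/XXO] O move#2: (0,1):-1/XOO/.XO/XXO*, (1,0):-1/X.O/OXO/XXO
[XOO/.XO/XXO] X move#3: (1,0):+1/XOO/XXO/XXO*
[XOO/XXO/XXO] end (terminal -1, O#4); searched ..O/.XO/XXO to 9

PV length from [..O/.XO/XXO]: 3 plies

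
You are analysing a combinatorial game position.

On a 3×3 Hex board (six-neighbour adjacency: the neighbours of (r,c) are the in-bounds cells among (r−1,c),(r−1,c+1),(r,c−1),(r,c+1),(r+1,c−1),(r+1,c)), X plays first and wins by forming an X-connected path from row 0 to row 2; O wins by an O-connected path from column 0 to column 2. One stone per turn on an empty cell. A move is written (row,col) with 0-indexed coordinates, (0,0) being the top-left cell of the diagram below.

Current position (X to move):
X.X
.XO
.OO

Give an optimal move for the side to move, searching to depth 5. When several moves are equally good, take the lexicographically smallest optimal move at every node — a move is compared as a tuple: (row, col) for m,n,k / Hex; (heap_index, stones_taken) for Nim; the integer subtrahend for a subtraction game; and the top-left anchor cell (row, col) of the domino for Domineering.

p1 X@[X.X/.XO/.OO]: (0,1)[XXX/.XO/.OO]-1 (1,0)[X.X/XXO/.OO]-1 (2,0)[X.X/.XO/XOO]+1*
p2 O@[X.X/.XO/XOO] terminal -1; root [X.X/.XO/.OO] d5

X's best at [X.X/.XO/.OO]: (2,0)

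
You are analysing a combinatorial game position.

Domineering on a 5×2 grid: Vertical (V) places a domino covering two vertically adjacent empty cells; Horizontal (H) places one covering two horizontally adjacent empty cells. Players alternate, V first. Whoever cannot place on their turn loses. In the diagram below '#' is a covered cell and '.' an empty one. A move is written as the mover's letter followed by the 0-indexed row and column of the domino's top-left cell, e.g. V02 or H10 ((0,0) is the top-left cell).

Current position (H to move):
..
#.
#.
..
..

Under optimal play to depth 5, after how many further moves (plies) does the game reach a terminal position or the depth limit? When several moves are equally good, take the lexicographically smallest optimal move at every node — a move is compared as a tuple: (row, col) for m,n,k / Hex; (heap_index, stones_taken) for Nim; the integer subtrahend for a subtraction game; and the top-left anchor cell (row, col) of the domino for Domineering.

PV length from [../#./#./../..]: 3 plies

ply 1, H at ../#./#./../.. | H00=-1→##/#./#./../..; H30=+1→../#./#./##/..*; H40=+1→../#./#./../##
ply 2, V at ../#./#./##/.. | V01=-1→.#/##/#./##/..*; V11=-1→../##/##/##/..
ply 3, H at .#/##/#./##/.. | H40=+1→.#/##/#./##/##*
ply 4: .#/##/#./##/## is terminal -1 (V); from ../#./#./../.. depth 5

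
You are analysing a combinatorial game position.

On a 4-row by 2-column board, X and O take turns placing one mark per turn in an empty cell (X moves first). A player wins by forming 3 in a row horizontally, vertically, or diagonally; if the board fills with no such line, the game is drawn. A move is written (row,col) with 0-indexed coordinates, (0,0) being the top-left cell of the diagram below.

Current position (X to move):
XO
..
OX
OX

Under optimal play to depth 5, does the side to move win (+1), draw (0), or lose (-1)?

value(XO/../OX/OX, X) = +1

p1 X@[XO/../OX/OX]: (1,0)[XO/X./OX/OX]+0 (1,1)[XO/.X/OX/OX]+1*
p2 O@[XO/.X/OX/OX] terminal -1; root [XO/../OX/OX] d5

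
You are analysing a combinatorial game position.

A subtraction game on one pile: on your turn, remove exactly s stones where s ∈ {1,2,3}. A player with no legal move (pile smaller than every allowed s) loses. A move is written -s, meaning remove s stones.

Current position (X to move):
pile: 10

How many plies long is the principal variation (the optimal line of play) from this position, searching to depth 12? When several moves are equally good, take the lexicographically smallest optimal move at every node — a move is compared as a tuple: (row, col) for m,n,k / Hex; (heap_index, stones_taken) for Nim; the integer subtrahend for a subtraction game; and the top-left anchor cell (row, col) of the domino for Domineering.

PV length from [10]: 5 plies

[10] X move#1: -1:-1/9, -2:+1/8*, -3:-1/7
[8] O move#2: -1:-1/7*, -2:-1/6, -3:-1/5
[7] X move#3: -1:-1/6, -2:-1/5, -3:+1/4*
[4] O move#4: -1:-1/3*, -2:-1/2, -3:-1/1
[3] X move#5: -1:-1/2, -2:-1/1, -3:+1/0*
[0] end (terminal -1, O#6); searched 10 to 12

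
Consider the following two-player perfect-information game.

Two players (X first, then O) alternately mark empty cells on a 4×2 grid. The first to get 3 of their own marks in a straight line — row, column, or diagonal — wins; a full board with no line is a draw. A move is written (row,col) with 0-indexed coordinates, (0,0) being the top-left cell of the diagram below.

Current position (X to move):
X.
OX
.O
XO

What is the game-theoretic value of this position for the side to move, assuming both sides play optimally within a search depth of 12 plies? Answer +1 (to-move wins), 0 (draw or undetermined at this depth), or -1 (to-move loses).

ply 1, X at X./OX/.O/XO | (0,1)=+0→XX/OX/.O/XO*; (2,0)=+0→X./OX/XO/XO
ply 2, O at XX/OX/.O/XO | (2,0)=+0→XX/OX/OO/XO*
ply 3: XX/OX/OO/XO is terminal +0 (X); from X./OX/.O/XO depth 12

value(X./OX/.O/XO, X) = 0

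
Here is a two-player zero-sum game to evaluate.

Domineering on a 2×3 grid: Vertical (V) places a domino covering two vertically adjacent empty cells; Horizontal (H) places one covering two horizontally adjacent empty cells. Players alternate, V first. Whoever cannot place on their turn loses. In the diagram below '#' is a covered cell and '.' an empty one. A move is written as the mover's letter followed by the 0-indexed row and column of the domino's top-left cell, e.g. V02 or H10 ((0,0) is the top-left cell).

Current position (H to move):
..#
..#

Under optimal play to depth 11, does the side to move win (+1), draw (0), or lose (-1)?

p1 H@[..#/..#]: H00[###/..#]+1* H10[..#/###]+1
p2 V@[###/..#] terminal -1; root [..#/..#] d11

value(..#/..#, H) = +1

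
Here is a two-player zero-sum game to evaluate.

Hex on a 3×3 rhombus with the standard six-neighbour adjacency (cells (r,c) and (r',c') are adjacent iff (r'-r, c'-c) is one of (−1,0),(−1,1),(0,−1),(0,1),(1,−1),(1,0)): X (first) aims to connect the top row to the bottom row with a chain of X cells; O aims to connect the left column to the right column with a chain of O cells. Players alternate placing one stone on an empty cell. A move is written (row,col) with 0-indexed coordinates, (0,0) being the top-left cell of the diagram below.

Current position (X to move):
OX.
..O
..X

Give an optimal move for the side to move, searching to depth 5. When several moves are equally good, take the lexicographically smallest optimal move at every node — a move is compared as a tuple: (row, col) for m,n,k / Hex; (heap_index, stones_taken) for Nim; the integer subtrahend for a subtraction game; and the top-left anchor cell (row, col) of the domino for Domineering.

ply 1, X at OX./..O/..X | (0,2)=-1→OXX/..O/..X; (1,0)=-1→OX./X.O/..X; (1,1)=+1→OX./.XO/..X*; (2,0)=+1→OX./..O/X.X; (2,1)=-1→OX./..O/.XX
ply 2, O at OX./.XO/..X | (0,2)=-1→OXO/.XO/..X*; (1,0)=-1→OX./OXO/..X; (2,0)=-1→OX./.XO/O.X; (2,1)=-1→OX./.XO/.OX
ply 3, X at OXO/.XO/..X | (1,0)=+1→OXO/XXO/..X*; (2,0)=+1→OXO/.XO/X.X; (2,1)=+1→OXO/.XO/.XX
ply 4, O at OXO/XXO/..X | (2,0)=-1→OXO/XXO/O.X*; (2,1)=-1→OXO/XXO/.OX
ply 5, X at OXO/XXO/O.X | (2,1)=+1→OXO/XXO/OXX*
ply 6: OXO/XXO/OXX is terminal -1 (O); from OX./..O/..X depth 5

X's best at [OX./..O/..X]: (1,1)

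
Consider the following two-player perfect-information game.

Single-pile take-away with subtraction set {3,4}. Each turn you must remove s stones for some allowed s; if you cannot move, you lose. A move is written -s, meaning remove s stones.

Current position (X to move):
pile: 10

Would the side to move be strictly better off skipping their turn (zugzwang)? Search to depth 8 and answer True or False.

ply 1, X at 10 | -3=+1→7*; -4=-1→6
ply 2, O at 7 | -3=-1→4*; -4=-1→3
ply 3, X at 4 | -3=+1→1*; -4=+1→0
ply 4: 1 is terminal -1 (O); from 10 depth 8
if X skipped the turn, O would face:
~ ply 1, O at 10 | -3=+1→7*; -4=-1→6
~ ply 2, X at 7 | -3=-1→4*; -4=-1→3
~ ply 3, O at 4 | -3=+1→1*; -4=+1→0
~ ply 4: 1 is terminal -1 (X); from 10 depth 8
compare (X): move=+1 vs pass=-1

zugzwang(10, X) = False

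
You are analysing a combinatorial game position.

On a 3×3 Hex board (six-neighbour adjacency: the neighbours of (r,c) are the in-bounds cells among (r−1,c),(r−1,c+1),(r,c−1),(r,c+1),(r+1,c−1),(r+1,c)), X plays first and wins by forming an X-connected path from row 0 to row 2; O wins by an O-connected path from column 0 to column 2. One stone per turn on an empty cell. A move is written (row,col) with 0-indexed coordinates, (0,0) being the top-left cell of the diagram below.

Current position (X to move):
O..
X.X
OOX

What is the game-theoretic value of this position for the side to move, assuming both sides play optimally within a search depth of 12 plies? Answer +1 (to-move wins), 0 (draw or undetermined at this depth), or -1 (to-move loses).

value(O../X.X/OOX, X) = +1

ply 1, X at O../X.X/OOX | (0,1)=+1→OX./X.X/OOX*; (0,2)=+1→O.X/X.X/OOX; (1,1)=+1→O../XXX/OOX
ply 2, O at OX./X.X/OOX | (0,2)=-1→OXO/X.X/OOX*; (1,1)=-1→OX./XOX/OOX
ply 3, X at OXO/X.X/OOX | (1,1)=+1→OXO/XXX/OOX*
ply 4: OXO/XXX/OOX is terminal -1 (O); from O../X.X/OOX depth 12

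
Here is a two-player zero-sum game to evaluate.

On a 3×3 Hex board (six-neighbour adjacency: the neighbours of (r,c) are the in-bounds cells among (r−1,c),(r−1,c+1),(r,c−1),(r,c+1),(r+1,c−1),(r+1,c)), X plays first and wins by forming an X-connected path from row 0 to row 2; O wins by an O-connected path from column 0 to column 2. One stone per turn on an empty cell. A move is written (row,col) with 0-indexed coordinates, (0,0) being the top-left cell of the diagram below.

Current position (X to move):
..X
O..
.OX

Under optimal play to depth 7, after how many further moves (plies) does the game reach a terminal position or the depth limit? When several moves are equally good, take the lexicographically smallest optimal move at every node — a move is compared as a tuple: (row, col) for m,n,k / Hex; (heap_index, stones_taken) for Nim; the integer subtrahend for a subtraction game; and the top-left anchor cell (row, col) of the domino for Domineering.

PV length from [..X/O../.OX]: 5 plies

p1 X@[..X/O../.OX]: (0,0)[X.X/O../.OX]-1 (0,1)[.XX/O../.OX]-1 (1,1)[..X/OX./.OX]+1* (1,2)[..X/O.X/.OX]+1 (2,0)[..X/O../XOX]+1
p2 O@[..X/OX./.OX]: (0,0)[O.X/OX./.OX]-1* (0,1)[.OX/OX./.OX]-1 (1,2)[..X/OXO/.OX]-1 (2,0)[..X/OX./OOX]-1
p3 X@[O.X/OX./.OX]: (0,1)[OXX/OX./.OX]+1* (1,2)[O.X/OXX/.OX]+1 (2,0)[O.X/OX./XOX]+1
p4 O@[OXX/OX./.OX]: (1,2)[OXX/OXO/.OX]-1* (2,0)[OXX/OX./OOX]-1
p5 X@[OXX/OXO/.OX]: (2,0)[OXX/OXO/XOX]+1*
p6 O@[OXX/OXO/XOX] terminal -1; root [..X/O../.OX] d7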